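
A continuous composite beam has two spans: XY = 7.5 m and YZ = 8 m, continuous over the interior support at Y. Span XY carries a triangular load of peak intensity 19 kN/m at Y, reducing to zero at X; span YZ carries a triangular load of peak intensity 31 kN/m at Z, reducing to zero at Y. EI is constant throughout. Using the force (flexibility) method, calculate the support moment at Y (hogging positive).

Take M_Y as the redundant. Released structure: two simple spans XY and YZ with a hinge at Y.
End slopes at the hinge Y, treating each span as simply supported:
  span XY: triangular load, peak 19: w₀L³/(45EI) = 178.1/EI
  span YZ: triangular load, peak 31: 7w₀L³/(360EI) = 308.6/EI
  relative rotation θ_0 = (178.1 + 308.6)/EI = 486.7/EI
A unit hogging moment at Y produces rotation L₁/(3EI) + L₂/(3EI) = 5.167/EI.
Slope continuity at Y: θ_0 = M_Y·5.167/EI, so M_Y = 486.7/5.167 = 94.21 kN·m (hogging).

M_Y = 94.21 kN·m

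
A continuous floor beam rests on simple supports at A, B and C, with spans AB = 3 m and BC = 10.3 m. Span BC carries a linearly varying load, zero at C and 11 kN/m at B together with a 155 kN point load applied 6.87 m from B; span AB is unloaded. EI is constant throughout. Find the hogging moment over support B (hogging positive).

M_B = 243.3 kN·m

Release continuity at B by inserting a hinge; the redundant is the internal moment M_B. The primary structure is two simply-supported spans AB and BC.
End slopes at the hinge B, treating each span as simply supported:
  span BC: triangular load, peak 11: w₀L³/(45EI) = 267.1/EI
  span BC: point load 155 at a = 6.87: Pab(L + b)/(6LEI) = 811.5/EI
  relative rotation θ_0 = (0 + 1079)/EI = 1079/EI
A unit hogging moment at B produces rotation L₁/(3EI) + L₂/(3EI) = 4.433/EI.
Slope continuity at B: θ_0 = M_B·4.433/EI, so M_B = 1079/4.433 = 243.3 kN·m (hogging).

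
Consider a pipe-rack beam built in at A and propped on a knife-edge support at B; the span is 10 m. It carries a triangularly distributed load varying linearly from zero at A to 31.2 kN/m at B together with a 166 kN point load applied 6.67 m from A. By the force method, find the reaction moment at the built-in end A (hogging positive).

M_A = 427.7 kN·m

Take the reaction at B as the redundant and release it; the primary structure is a cantilever fixed at A.
Free-end deflection of the primary structure under the applied loading (downward +):
  triangular load, peak 31.2 at the free end: 11w₀L⁴/(120EI) = 28600/EI
  point load 166 at a = 6.67: Pa²(3L − a)/(6EI) = 28716/EI
  δ_0 = 57316/EI
Flexibility coefficient — unit upward force at B: δ_{BB} = L³/(3EI) = 333.3/EI.
The prop prevents deflection at B: R_B = δ_0/δ_{BB} = 57316/333.3 = 171.9 kN.
Moment equilibrium about A: M_A = Σ(load moments about A) − R_B·L = 2147 − 171.9×10 = 427.7 kN·m.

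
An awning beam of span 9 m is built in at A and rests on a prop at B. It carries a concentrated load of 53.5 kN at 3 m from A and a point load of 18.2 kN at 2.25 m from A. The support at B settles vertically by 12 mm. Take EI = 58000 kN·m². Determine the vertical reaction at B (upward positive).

Release the roller at B. Primary structure: cantilever fixed at A.
Deflection at B on the released cantilever, summing each load's contribution:
  point load 53.5 at a = 3: Pa²(3L − a)/(6EI) = 1926/EI
  point load 18.2 at a = 2.25: Pa²(3L − a)/(6EI) = 380.1/EI
  δ_0 = 2306/EI
Tip deflection under a unit load at B: L³/(3EI) = 243/EI.
With EI = 58000 kN·m²: δ_0 = 0.03976 m and δ_{BB} = 0.00419 m/kN.
Compatibility — the beam at B must follow the support down by 0.012 m: δ_0 − R_B·δ_{BB} = 0.012, so R_B = (0.03976 − 0.012)/0.00419 = 6.626 kN.

R_B = 6.626 kN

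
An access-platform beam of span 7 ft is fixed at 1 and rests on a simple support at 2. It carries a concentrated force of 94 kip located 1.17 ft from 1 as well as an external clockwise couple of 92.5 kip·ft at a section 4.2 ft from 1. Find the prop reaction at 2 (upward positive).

R_2 = 20.37 kip

Remove the prop at 2; the released (primary) structure is a cantilever built in at 1.
Primary-structure tip deflection at 2 by superposition:
  point load 94 at a = 1.17: Pa²(3L − a)/(6EI) = 425.3/EI
  clockwise couple 92.5 at a = 4.2: M₀a(2L − a)/(2EI) = 1904/EI
  δ_0 = 2329/EI
Tip deflection under a unit load at 2: L³/(3EI) = 114.3/EI.
Compatibility at 2: δ_0 − R_2·δ_{22} = 0, so R_2 = 2329/114.3 = 20.37 kip.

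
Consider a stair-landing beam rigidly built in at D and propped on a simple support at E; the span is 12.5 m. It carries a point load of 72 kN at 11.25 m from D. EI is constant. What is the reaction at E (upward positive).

Release the roller at E. Primary structure: cantilever fixed at D.
Deflection at E on the released cantilever, summing each load's contribution:
  point load 72 at a = 11.25: Pa²(3L − a)/(6EI) = 39867/EI
Flexibility coefficient — unit upward force at E: δ_{EE} = L³/(3EI) = 651/EI.
The prop prevents deflection at E: R_E = δ_0/δ_{EE} = 39867/651 = 61.24 kN.

R_E = 61.24 kN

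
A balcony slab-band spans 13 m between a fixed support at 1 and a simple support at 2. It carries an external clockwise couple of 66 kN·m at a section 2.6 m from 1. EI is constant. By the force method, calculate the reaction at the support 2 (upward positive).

R_2 = 2.742 kN

Take the reaction at 2 as the redundant and release it; the primary structure is a cantilever fixed at 1.
Deflection at 2 on the released cantilever, summing each load's contribution:
  clockwise couple 66 at a = 2.6: M₀a(2L − a)/(2EI) = 2008/EI
Flexibility coefficient — unit upward force at 2: δ_{22} = L³/(3EI) = 732.3/EI.
Compatibility at 2: δ_0 − R_2·δ_{22} = 0, so R_2 = 2008/732.3 = 2.742 kN.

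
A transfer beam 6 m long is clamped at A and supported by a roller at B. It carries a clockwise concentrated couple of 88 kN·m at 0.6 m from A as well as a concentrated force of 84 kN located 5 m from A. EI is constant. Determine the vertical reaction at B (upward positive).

R_B = 67.37 kN

Choose R_B as the redundant. The primary structure is the cantilever fixed at A.
Downward deflection at the released point B due to the loads:
  clockwise couple 88 at a = 0.6: M₀a(2L − a)/(2EI) = 301/EI
  point load 84 at a = 5: Pa²(3L − a)/(6EI) = 4550/EI
  δ_0 = 4851/EI
Tip deflection under a unit load at B: L³/(3EI) = 72/EI.
Compatibility at B: δ_0 − R_B·δ_{BB} = 0, so R_B = 4851/72 = 67.37 kN.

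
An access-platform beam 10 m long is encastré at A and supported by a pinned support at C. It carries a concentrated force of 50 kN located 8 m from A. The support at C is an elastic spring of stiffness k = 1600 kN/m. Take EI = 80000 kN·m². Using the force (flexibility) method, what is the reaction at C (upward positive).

R_C = 30.61 kN

Remove the prop at C; the released (primary) structure is a cantilever built in at A.
Downward deflection at the released point C due to the loads:
  point load 50 at a = 8: Pa²(3L − a)/(6EI) = 11733/EI
Tip deflection under a unit load at C: L³/(3EI) = 333.3/EI.
With EI = 80000 kN·m²: δ_0 = 0.14667 m and δ_{CC} = 0.004167 m/kN.
Compatibility — the spring shortens by R_C/k under the reaction it provides: δ_0 − R_C·δ_{CC} = R_C/k. With 1/k = 0.000625 m/kN, R_C = δ_0 / (δ_{CC} + 1/k) = 0.14667 / (0.004167 + 0.000625) = 30.61 kN.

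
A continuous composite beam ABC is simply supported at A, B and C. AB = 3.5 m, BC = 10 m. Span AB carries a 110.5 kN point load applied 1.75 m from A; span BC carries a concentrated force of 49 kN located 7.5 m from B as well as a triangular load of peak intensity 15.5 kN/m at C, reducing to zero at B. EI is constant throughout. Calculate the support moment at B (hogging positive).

Take M_B as the redundant. Released structure: two simple spans AB and BC with a hinge at B.
Rotations at B on the released spans (each span's end-slope, ×1/EI):
  span AB: point load 110.5 at a = 1.75: Pab(L + a)/(6LEI) = 84.6/EI
  span BC: point load 49 at a = 7.5: Pab(L + b)/(6LEI) = 191.4/EI
  span BC: triangular load, peak 15.5: 7w₀L³/(360EI) = 301.4/EI
  relative rotation θ_0 = (84.6 + 492.8)/EI = 577.4/EI
A unit hogging moment at B produces rotation L₁/(3EI) + L₂/(3EI) = 4.5/EI.
Slope continuity at B: θ_0 = M_B·4.5/EI, so M_B = 577.4/4.5 = 128.3 kN·m (hogging).

M_B = 128.3 kN·m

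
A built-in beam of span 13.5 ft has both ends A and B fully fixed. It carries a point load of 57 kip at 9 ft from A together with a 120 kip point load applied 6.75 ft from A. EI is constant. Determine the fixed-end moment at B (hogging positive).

M_B = 316.5 kip·ft

Take the two fixed-end moments M_A, M_B as redundants; the released structure is the simple span AB.
On the primary (simply-supported) span, the end slopes from the loading are:
  at A: point load 57 at a = 9: Pab(L + b)/(6LEI) = 513/EI
  at B: point load 57 at a = 9: Pab(L + a)/(6LEI) = 641.2/EI
  at A: point load 120 at a = 6.75: Pab(L + b)/(6LEI) = 1367/EI
  at B: point load 120 at a = 6.75: Pab(L + a)/(6LEI) = 1367/EI
  θ_A0 = 1880/EI,  θ_B0 = 2008/EI
Flexibility coefficients: a unit moment at one end gives L/(3EI) there and L/(6EI) at the far end, so f₁₁ = f₂₂ = 4.5/EI and f₁₂ = f₂₁ = 2.25/EI.
Compatibility — zero rotation at each built-in end:
  4.5 M_A + 2.25 M_B = 1880
  2.25 M_A + 4.5 M_B = 2008
Solving the pair gives M_A = 259.5 kip·ft and M_B = 316.5 kip·ft (hogging).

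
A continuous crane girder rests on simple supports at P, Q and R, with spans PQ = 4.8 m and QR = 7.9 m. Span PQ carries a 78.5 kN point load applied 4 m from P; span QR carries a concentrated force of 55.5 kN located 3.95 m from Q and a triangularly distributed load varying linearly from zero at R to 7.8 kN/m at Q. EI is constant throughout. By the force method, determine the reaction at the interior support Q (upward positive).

Insert a hinge at Q; M_Q is the redundant, and each span becomes simply supported.
Discontinuity in slope at Q on the released structure — sum the simple-span end rotations:
  span PQ: point load 78.5 at a = 4: Pab(L + a)/(6LEI) = 76.76/EI
  span QR: point load 55.5 at a = 3.95: Pab(L + b)/(6LEI) = 216.5/EI
  span QR: triangular load, peak 7.8: w₀L³/(45EI) = 85.46/EI
  relative rotation θ_0 = (76.76 + 301.9)/EI = 378.7/EI
A unit hogging moment at Q produces rotation L₁/(3EI) + L₂/(3EI) = 4.233/EI.
Compatibility: M_Q·(L₁+L₂)/(3EI) = θ_0, giving M_Q = 89.46 kN·m (hogging).
Span PQ, ΣM about P with M_Q applied at Q: R_Q^{PQ}·4.8 = 314 + 89.46, so R_Q^{PQ} = 84.05 kN and R_P = 78.5 − 84.05 = -5.553 kN.
Span QR, ΣM about R: R_Q^{QR}·7.9 = 381.5 + 89.46, so R_Q^{QR} = 59.61 kN and R_R = 86.31 − 59.61 = 26.7 kN.
R_Q = 84.05 + 59.61 = 143.7 kN.

R_Q = 143.7 kN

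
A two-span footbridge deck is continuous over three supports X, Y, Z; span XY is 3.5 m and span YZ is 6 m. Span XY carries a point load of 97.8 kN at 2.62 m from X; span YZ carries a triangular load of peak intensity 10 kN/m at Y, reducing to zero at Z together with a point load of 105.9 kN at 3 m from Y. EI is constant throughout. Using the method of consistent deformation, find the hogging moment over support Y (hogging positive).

Insert a hinge at Y; M_Y is the redundant, and each span becomes simply supported.
End slopes at the hinge Y, treating each span as simply supported:
  span XY: point load 97.8 at a = 2.62: Pab(L + a)/(6LEI) = 65.71/EI
  span YZ: triangular load, peak 10: w₀L³/(45EI) = 48/EI
  span YZ: point load 105.9 at a = 3: Pab(L + b)/(6LEI) = 238.3/EI
  relative rotation θ_0 = (65.71 + 286.3)/EI = 352/EI
A unit hogging moment at Y produces rotation L₁/(3EI) + L₂/(3EI) = 3.167/EI.
Slope continuity at Y: θ_0 = M_Y·3.167/EI, so M_Y = 352/3.167 = 111.2 kN·m (hogging).

M_Y = 111.2 kN·m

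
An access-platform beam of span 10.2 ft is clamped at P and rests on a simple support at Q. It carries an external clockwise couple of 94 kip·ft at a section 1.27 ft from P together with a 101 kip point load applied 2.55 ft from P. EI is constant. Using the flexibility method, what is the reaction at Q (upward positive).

R_Q = 11.91 kip

Remove the prop at Q; the released (primary) structure is a cantilever built in at P.
Downward deflection at the released point Q due to the loads:
  clockwise couple 94 at a = 1.27: M₀a(2L − a)/(2EI) = 1142/EI
  point load 101 at a = 2.55: Pa²(3L − a)/(6EI) = 3070/EI
  δ_0 = 4212/EI
Tip deflection under a unit load at Q: L³/(3EI) = 353.7/EI.
Compatibility at Q: δ_0 − R_Q·δ_{QQ} = 0, so R_Q = 4212/353.7 = 11.91 kip.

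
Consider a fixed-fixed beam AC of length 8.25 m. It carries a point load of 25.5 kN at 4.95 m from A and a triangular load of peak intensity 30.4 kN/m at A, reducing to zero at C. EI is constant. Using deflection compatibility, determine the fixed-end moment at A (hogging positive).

Release both end moments; the primary structure is a simply-supported span AC with redundants M_A and M_C.
On the primary (simply-supported) span, the end slopes from the loading are:
  at A: point load 25.5 at a = 4.95: Pab(L + b)/(6LEI) = 97.19/EI
  at C: point load 25.5 at a = 4.95: Pab(L + a)/(6LEI) = 111.1/EI
  at A: triangular load, peak 30.4: w₀L³/(45EI) = 379.3/EI
  at C: triangular load, peak 30.4: 7w₀L³/(360EI) = 331.9/EI
  θ_A0 = 476.5/EI,  θ_C0 = 443/EI
Flexibility coefficients: a unit moment at one end gives L/(3EI) there and L/(6EI) at the far end, so f₁₁ = f₂₂ = 2.75/EI and f₁₂ = f₂₁ = 1.375/EI.
Compatibility — zero rotation at each built-in end:
  2.75 M_A + 1.375 M_C = 476.5
  1.375 M_A + 2.75 M_C = 443
Solving the pair gives M_A = 123.7 kN·m and M_C = 99.26 kN·m (hogging).

M_A = 123.7 kN·m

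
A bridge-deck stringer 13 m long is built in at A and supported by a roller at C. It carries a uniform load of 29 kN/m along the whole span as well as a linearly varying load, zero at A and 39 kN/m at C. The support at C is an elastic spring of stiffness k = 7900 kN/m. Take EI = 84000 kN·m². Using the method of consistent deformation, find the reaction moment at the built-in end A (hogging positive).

M_A = 1049 kN·m

Take the reaction at C as the redundant and release it; the primary structure is a cantilever fixed at A.
Primary-structure tip deflection at C by superposition:
  UDL 29: wL⁴/(8EI) = 103534/EI
  triangular load, peak 39 at the free end: 11w₀L⁴/(120EI) = 102106/EI
  δ_0 = 205639/EI
Tip deflection under a unit load at C: L³/(3EI) = 732.3/EI.
With EI = 84000 kN·m²: δ_0 = 2.4481 m and δ_{CC} = 0.008718 m/kN.
Compatibility — the spring shortens by R_C/k under the reaction it provides: δ_0 − R_C·δ_{CC} = R_C/k. With 1/k = 0.000127 m/kN, R_C = δ_0 / (δ_{CC} + 1/k) = 2.4481 / (0.008718 + 0.000127) = 276.8 kN.
Moment equilibrium about A: M_A = Σ(load moments about A) − R_C·L = 4648 − 276.8×13 = 1049 kN·m.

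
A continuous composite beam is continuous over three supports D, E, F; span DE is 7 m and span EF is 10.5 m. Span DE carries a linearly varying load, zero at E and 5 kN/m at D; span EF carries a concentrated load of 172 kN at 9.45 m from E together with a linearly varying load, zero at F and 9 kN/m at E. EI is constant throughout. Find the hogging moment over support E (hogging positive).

M_E = 99.04 kN·m

Insert a hinge at E; M_E is the redundant, and each span becomes simply supported.
Rotations at E on the released spans (each span's end-slope, ×1/EI):
  span DE: triangular load, peak 5: 7w₀L³/(360EI) = 33.35/EI
  span EF: point load 172 at a = 9.45: Pab(L + b)/(6LEI) = 312.9/EI
  span EF: triangular load, peak 9: w₀L³/(45EI) = 231.5/EI
  relative rotation θ_0 = (33.35 + 544.4)/EI = 577.8/EI
A unit hogging moment at E produces rotation L₁/(3EI) + L₂/(3EI) = 5.833/EI.
Slope continuity at E: θ_0 = M_E·5.833/EI, so M_E = 577.8/5.833 = 99.04 kN·m (hogging).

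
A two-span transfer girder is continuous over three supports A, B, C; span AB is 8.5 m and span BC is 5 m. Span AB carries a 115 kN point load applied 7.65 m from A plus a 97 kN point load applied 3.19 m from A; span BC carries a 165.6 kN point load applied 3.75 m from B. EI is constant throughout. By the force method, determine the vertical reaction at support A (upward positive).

Insert a hinge at B; M_B is the redundant, and each span becomes simply supported.
Rotations at B on the released spans (each span's end-slope, ×1/EI):
  span AB: point load 115 at a = 7.65: Pab(L + a)/(6LEI) = 236.8/EI
  span AB: point load 97 at a = 3.19: Pab(L + a)/(6LEI) = 376.6/EI
  span BC: point load 165.6 at a = 3.75: Pab(L + b)/(6LEI) = 161.7/EI
  relative rotation θ_0 = (613.4 + 161.7)/EI = 775.1/EI
A unit hogging moment at B produces rotation L₁/(3EI) + L₂/(3EI) = 4.5/EI.
Slope continuity at B: θ_0 = M_B·4.5/EI, so M_B = 775.1/4.5 = 172.3 kN·m (hogging).
Span AB, ΣM about A with M_B applied at B: R_B^{AB}·8.5 = 1189 + 172.3, so R_B^{AB} = 160.2 kN and R_A = 212 − 160.2 = 51.83 kN.

R_A = 51.83 kN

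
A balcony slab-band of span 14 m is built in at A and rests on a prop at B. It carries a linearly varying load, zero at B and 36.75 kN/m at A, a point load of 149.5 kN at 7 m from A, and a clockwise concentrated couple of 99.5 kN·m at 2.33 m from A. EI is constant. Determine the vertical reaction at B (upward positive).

Take the reaction at B as the redundant and release it; the primary structure is a cantilever fixed at A.
Deflection at B on the released cantilever, summing each load's contribution:
  triangular load, peak 36.75 at the fixed end: w₀L⁴/(30EI) = 47060/EI
  point load 149.5 at a = 7: Pa²(3L − a)/(6EI) = 42732/EI
  clockwise couple 99.5 at a = 2.33: M₀a(2L − a)/(2EI) = 2976/EI
  δ_0 = 92767/EI
Tip deflection under a unit load at B: L³/(3EI) = 914.7/EI.
The prop prevents deflection at B: R_B = δ_0/δ_{BB} = 92767/914.7 = 101.4 kN.

R_B = 101.4 kN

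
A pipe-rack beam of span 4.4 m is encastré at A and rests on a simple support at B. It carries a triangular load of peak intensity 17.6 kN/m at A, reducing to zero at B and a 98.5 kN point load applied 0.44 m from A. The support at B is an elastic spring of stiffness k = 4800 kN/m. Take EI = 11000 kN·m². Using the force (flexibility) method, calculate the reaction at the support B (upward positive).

R_B = 8.487 kN

Take the reaction at B as the redundant and release it; the primary structure is a cantilever fixed at A.
Downward deflection at the released point B due to the loads:
  triangular load, peak 17.6 at the fixed end: w₀L⁴/(30EI) = 219.9/EI
  point load 98.5 at a = 0.44: Pa²(3L − a)/(6EI) = 40.55/EI
  δ_0 = 260.4/EI
Tip deflection under a unit load at B: L³/(3EI) = 28.39/EI.
With EI = 11000 kN·m²: δ_0 = 0.023677 m and δ_{BB} = 0.002581 m/kN.
Compatibility — the spring shortens by R_B/k under the reaction it provides: δ_0 − R_B·δ_{BB} = R_B/k. With 1/k = 0.000208 m/kN, R_B = δ_0 / (δ_{BB} + 1/k) = 0.023677 / (0.002581 + 0.000208) = 8.487 kN.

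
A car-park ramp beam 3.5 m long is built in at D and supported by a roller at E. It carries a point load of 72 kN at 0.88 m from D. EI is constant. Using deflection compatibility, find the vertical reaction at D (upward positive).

Remove the prop at E; the released (primary) structure is a cantilever built in at D.
Downward deflection at the released point E due to the loads:
  point load 72 at a = 0.88: Pa²(3L − a)/(6EI) = 89.4/EI
Tip deflection under a unit load at E: L³/(3EI) = 14.29/EI.
The prop prevents deflection at E: R_E = δ_0/δ_{EE} = 89.4/14.29 = 6.255 kN.
Vertical equilibrium: R_D = ΣP − R_E = 72 − 6.255 = 65.74 kN.

R_D = 65.74 kN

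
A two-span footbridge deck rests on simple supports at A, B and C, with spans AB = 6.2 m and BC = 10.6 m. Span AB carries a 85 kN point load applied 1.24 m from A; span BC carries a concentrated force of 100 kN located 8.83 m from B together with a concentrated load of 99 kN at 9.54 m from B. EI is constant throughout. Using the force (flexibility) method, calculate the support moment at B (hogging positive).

M_B = 105.7 kN·m

Take M_B as the redundant. Released structure: two simple spans AB and BC with a hinge at B.
End slopes at the hinge B, treating each span as simply supported:
  span AB: point load 85 at a = 1.24: Pab(L + a)/(6LEI) = 104.6/EI
  span BC: point load 100 at a = 8.83: Pab(L + b)/(6LEI) = 304/EI
  span BC: point load 99 at a = 9.54: Pab(L + b)/(6LEI) = 183.5/EI
  relative rotation θ_0 = (104.6 + 487.5)/EI = 592.1/EI
A unit hogging moment at B produces rotation L₁/(3EI) + L₂/(3EI) = 5.6/EI.
Compatibility: M_B·(L₁+L₂)/(3EI) = θ_0, giving M_B = 105.7 kN·m (hogging).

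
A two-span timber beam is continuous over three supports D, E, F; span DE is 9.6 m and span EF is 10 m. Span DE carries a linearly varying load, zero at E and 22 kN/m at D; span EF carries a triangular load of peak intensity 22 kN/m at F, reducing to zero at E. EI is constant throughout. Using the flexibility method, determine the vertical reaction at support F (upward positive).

R_F = 60.99 kN

Release continuity at E by inserting a hinge; the redundant is the internal moment M_E. The primary structure is two simply-supported spans DE and EF.
End slopes at the hinge E, treating each span as simply supported:
  span DE: triangular load, peak 22: 7w₀L³/(360EI) = 378.5/EI
  span EF: triangular load, peak 22: 7w₀L³/(360EI) = 427.8/EI
  relative rotation θ_0 = (378.5 + 427.8)/EI = 806.2/EI
A unit hogging moment at E produces rotation L₁/(3EI) + L₂/(3EI) = 6.533/EI.
Slope continuity at E: θ_0 = M_E·6.533/EI, so M_E = 806.2/6.533 = 123.4 kN·m (hogging).
Span EF, ΣM about F: R_E^{EF}·10 = 366.7 + 123.4, so R_E^{EF} = 49.01 kN and R_F = 110 − 49.01 = 60.99 kN.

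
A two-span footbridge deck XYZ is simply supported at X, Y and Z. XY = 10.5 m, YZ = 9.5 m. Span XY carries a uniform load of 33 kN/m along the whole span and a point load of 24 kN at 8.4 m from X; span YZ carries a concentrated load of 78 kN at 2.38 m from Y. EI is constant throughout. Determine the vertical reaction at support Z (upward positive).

Take M_Y as the redundant. Released structure: two simple spans XY and YZ with a hinge at Y.
End slopes at the hinge Y, treating each span as simply supported:
  span XY: UDL 33: wL³/(24EI) = 1592/EI
  span XY: point load 24 at a = 8.4: Pab(L + a)/(6LEI) = 127/EI
  span YZ: point load 78 at a = 2.38: Pab(L + b)/(6LEI) = 385.4/EI
  relative rotation θ_0 = (1719 + 385.4)/EI = 2104/EI
A unit hogging moment at Y produces rotation L₁/(3EI) + L₂/(3EI) = 6.667/EI.
Compatibility: M_Y·(L₁+L₂)/(3EI) = θ_0, giving M_Y = 315.6 kN·m (hogging).
Span YZ, ΣM about Z: R_Y^{YZ}·9.5 = 555.4 + 315.6, so R_Y^{YZ} = 91.68 kN and R_Z = 78 − 91.68 = -13.68 kN.

R_Z = -13.68 kN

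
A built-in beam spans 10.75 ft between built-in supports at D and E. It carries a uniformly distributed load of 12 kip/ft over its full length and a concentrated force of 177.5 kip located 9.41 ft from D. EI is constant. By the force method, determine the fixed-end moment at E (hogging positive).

Take the two fixed-end moments M_D, M_E as redundants; the released structure is the simple span DE.
Simple-span end rotations at D and E under the given loads:
  at D: UDL 12: wL³/(24EI) = 621.1/EI
  at E: UDL 12: wL³/(24EI) = 621.1/EI
  at D: point load 177.5 at a = 9.41: Pab(L + b)/(6LEI) = 419.5/EI
  at E: point load 177.5 at a = 9.41: Pab(L + a)/(6LEI) = 699.6/EI
  θ_D0 = 1041/EI,  θ_E0 = 1321/EI
Flexibility coefficients: a unit moment at one end gives L/(3EI) there and L/(6EI) at the far end, so f₁₁ = f₂₂ = 3.583/EI and f₁₂ = f₂₁ = 1.792/EI.
Compatibility — zero rotation at each built-in end:
  3.583 M_D + 1.792 M_E = 1041
  1.792 M_D + 3.583 M_E = 1321
Solving the pair gives M_D = 141.5 kip·ft and M_E = 297.8 kip·ft (hogging).

M_E = 297.8 kip·ft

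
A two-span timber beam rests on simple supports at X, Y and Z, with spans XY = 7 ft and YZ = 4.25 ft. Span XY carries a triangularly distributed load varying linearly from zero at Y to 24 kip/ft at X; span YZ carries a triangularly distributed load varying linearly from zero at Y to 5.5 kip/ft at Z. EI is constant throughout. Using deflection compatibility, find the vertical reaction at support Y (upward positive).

R_Y = 48.86 kip

Insert a hinge at Y; M_Y is the redundant, and each span becomes simply supported.
Discontinuity in slope at Y on the released structure — sum the simple-span end rotations:
  span XY: triangular load, peak 24: 7w₀L³/(360EI) = 160.1/EI
  span YZ: triangular load, peak 5.5: 7w₀L³/(360EI) = 8.21/EI
  relative rotation θ_0 = (160.1 + 8.21)/EI = 168.3/EI
A unit hogging moment at Y produces rotation L₁/(3EI) + L₂/(3EI) = 3.75/EI.
Slope continuity at Y: θ_0 = M_Y·3.75/EI, so M_Y = 168.3/3.75 = 44.87 kip·ft (hogging).
Span XY, ΣM about X with M_Y applied at Y: R_Y^{XY}·7 = 196 + 44.87, so R_Y^{XY} = 34.41 kip and R_X = 84 − 34.41 = 49.59 kip.
Span YZ, ΣM about Z: R_Y^{YZ}·4.25 = 16.56 + 44.87, so R_Y^{YZ} = 14.45 kip and R_Z = 11.69 − 14.45 = -2.767 kip.
R_Y = 34.41 + 14.45 = 48.86 kip.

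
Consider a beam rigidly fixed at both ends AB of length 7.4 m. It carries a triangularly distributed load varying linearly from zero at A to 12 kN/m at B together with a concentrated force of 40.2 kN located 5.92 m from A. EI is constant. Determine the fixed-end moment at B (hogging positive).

M_B = 70.93 kN·m

Release both end moments; the primary structure is a simply-supported span AB with redundants M_A and M_B.
End rotations of the released simple span under the applied load (×1/EI):
  at A: triangular load, peak 12: 7w₀L³/(360EI) = 94.55/EI
  at B: triangular load, peak 12: w₀L³/(45EI) = 108.1/EI
  at A: point load 40.2 at a = 5.92: Pab(L + b)/(6LEI) = 70.44/EI
  at B: point load 40.2 at a = 5.92: Pab(L + a)/(6LEI) = 105.7/EI
  θ_A0 = 165/EI,  θ_B0 = 213.7/EI
Flexibility coefficients: a unit moment at one end gives L/(3EI) there and L/(6EI) at the far end, so f₁₁ = f₂₂ = 2.467/EI and f₁₂ = f₂₁ = 1.233/EI.
Compatibility — zero rotation at each built-in end:
  2.467 M_A + 1.233 M_B = 165
  1.233 M_A + 2.467 M_B = 213.7
Solving the pair gives M_A = 31.42 kN·m and M_B = 70.93 kN·m (hogging).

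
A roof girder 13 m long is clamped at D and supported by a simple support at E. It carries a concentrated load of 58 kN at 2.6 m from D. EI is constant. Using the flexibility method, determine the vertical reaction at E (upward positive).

R_E = 3.248 kN

Remove the prop at E; the released (primary) structure is a cantilever built in at D.
Deflection at E on the released cantilever, summing each load's contribution:
  point load 58 at a = 2.6: Pa²(3L − a)/(6EI) = 2379/EI
Tip deflection under a unit load at E: L³/(3EI) = 732.3/EI.
Compatibility at E: δ_0 − R_E·δ_{EE} = 0, so R_E = 2379/732.3 = 3.248 kN.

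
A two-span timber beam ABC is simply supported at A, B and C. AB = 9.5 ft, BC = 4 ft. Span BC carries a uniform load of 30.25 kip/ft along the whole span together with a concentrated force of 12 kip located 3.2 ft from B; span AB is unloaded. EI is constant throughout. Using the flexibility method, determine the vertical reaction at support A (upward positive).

Release continuity at B by inserting a hinge; the redundant is the internal moment M_B. The primary structure is two simply-supported spans AB and BC.
Discontinuity in slope at B on the released structure — sum the simple-span end rotations:
  span BC: UDL 30.25: wL³/(24EI) = 80.67/EI
  span BC: point load 12 at a = 3.2: Pab(L + b)/(6LEI) = 6.144/EI
  relative rotation θ_0 = (0 + 86.81)/EI = 86.81/EI
A unit hogging moment at B produces rotation L₁/(3EI) + L₂/(3EI) = 4.5/EI.
Compatibility: M_B·(L₁+L₂)/(3EI) = θ_0, giving M_B = 19.29 kip·ft (hogging).
Span AB, ΣM about A with M_B applied at B: R_B^{AB}·9.5 = 0 + 19.29, so R_B^{AB} = 2.031 kip and R_A = 0 − 2.031 = -2.031 kip.

R_A = -2.031 kip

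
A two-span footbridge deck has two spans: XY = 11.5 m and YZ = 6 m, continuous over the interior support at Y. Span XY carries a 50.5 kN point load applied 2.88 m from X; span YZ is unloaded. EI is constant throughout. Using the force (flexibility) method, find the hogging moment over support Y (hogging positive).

M_Y = 44.79 kN·m

Insert a hinge at Y; M_Y is the redundant, and each span becomes simply supported.
Rotations at Y on the released spans (each span's end-slope, ×1/EI):
  span XY: point load 50.5 at a = 2.88: Pab(L + a)/(6LEI) = 261.3/EI
  relative rotation θ_0 = (261.3 + 0)/EI = 261.3/EI
A unit hogging moment at Y produces rotation L₁/(3EI) + L₂/(3EI) = 5.833/EI.
Compatibility: M_Y·(L₁+L₂)/(3EI) = θ_0, giving M_Y = 44.79 kN·m (hogging).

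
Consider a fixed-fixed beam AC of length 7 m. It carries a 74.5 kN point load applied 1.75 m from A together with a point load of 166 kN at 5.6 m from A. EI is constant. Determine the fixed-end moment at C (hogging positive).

M_C = 173.2 kN·m

Take the two fixed-end moments M_A, M_C as redundants; the released structure is the simple span AC.
Simple-span end rotations at A and C under the given loads:
  at A: point load 74.5 at a = 1.75: Pab(L + b)/(6LEI) = 199.6/EI
  at C: point load 74.5 at a = 1.75: Pab(L + a)/(6LEI) = 142.6/EI
  at A: point load 166 at a = 5.6: Pab(L + b)/(6LEI) = 260.3/EI
  at C: point load 166 at a = 5.6: Pab(L + a)/(6LEI) = 390.4/EI
  θ_A0 = 459.9/EI,  θ_C0 = 533/EI
Flexibility coefficients: a unit moment at one end gives L/(3EI) there and L/(6EI) at the far end, so f₁₁ = f₂₂ = 2.333/EI and f₁₂ = f₂₁ = 1.167/EI.
Compatibility — zero rotation at each built-in end:
  2.333 M_A + 1.167 M_C = 459.9
  1.167 M_A + 2.333 M_C = 533
Solving the pair gives M_A = 110.5 kN·m and M_C = 173.2 kN·m (hogging).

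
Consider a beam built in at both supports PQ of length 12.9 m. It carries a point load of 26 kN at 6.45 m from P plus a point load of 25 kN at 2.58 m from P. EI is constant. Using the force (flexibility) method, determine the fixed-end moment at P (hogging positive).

M_P = 83.2 kN·m

Take the two fixed-end moments M_P, M_Q as redundants; the released structure is the simple span PQ.
On the primary (simply-supported) span, the end slopes from the loading are:
  at P: point load 26 at a = 6.45: Pab(L + b)/(6LEI) = 270.4/EI
  at Q: point load 26 at a = 6.45: Pab(L + a)/(6LEI) = 270.4/EI
  at P: point load 25 at a = 2.58: Pab(L + b)/(6LEI) = 199.7/EI
  at Q: point load 25 at a = 2.58: Pab(L + a)/(6LEI) = 133.1/EI
  θ_P0 = 470.1/EI,  θ_Q0 = 403.5/EI
Flexibility coefficients: a unit moment at one end gives L/(3EI) there and L/(6EI) at the far end, so f₁₁ = f₂₂ = 4.3/EI and f₁₂ = f₂₁ = 2.15/EI.
Compatibility — zero rotation at each built-in end:
  4.3 M_P + 2.15 M_Q = 470.1
  2.15 M_P + 4.3 M_Q = 403.5
Solving the pair gives M_P = 83.2 kN·m and M_Q = 52.24 kN·m (hogging).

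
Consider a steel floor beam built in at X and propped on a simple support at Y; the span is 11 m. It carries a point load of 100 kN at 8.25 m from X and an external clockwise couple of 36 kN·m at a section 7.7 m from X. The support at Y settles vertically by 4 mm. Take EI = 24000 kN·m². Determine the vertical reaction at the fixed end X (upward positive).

Remove the prop at Y; the released (primary) structure is a cantilever built in at X.
Deflection at Y on the released cantilever, summing each load's contribution:
  point load 100 at a = 8.25: Pa²(3L − a)/(6EI) = 28076/EI
  clockwise couple 36 at a = 7.7: M₀a(2L − a)/(2EI) = 1982/EI
  δ_0 = 30058/EI
Flexibility coefficient — unit upward force at Y: δ_{YY} = L³/(3EI) = 443.7/EI.
With EI = 24000 kN·m²: δ_0 = 1.2524 m and δ_{YY} = 0.018486 m/kN.
Compatibility — the beam at Y must follow the support down by 0.004 m: δ_0 − R_Y·δ_{YY} = 0.004, so R_Y = (1.2524 − 0.004)/0.018486 = 67.53 kN.
Vertical equilibrium: R_X = ΣP − R_Y = 100 − 67.53 = 32.47 kN.

R_X = 32.47 kN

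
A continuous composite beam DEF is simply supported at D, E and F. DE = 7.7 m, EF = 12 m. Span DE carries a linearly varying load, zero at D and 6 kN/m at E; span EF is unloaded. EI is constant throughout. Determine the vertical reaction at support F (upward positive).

Insert a hinge at E; M_E is the redundant, and each span becomes simply supported.
End slopes at the hinge E, treating each span as simply supported:
  span DE: triangular load, peak 6: w₀L³/(45EI) = 60.87/EI
  relative rotation θ_0 = (60.87 + 0)/EI = 60.87/EI
A unit hogging moment at E produces rotation L₁/(3EI) + L₂/(3EI) = 6.567/EI.
Slope continuity at E: θ_0 = M_E·6.567/EI, so M_E = 60.87/6.567 = 9.27 kN·m (hogging).
Span EF, ΣM about F: R_E^{EF}·12 = 0 + 9.27, so R_E^{EF} = 0.7725 kN and R_F = 0 − 0.7725 = -0.7725 kN.

R_F = -0.7725 kN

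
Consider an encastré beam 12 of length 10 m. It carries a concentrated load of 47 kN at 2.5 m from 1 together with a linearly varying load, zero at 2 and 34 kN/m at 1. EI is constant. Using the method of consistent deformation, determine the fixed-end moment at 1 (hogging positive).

Take the two fixed-end moments M_1, M_2 as redundants; the released structure is the simple span 12.
On the primary (simply-supported) span, the end slopes from the loading are:
  at 1: point load 47 at a = 2.5: Pab(L + b)/(6LEI) = 257/EI
  at 2: point load 47 at a = 2.5: Pab(L + a)/(6LEI) = 183.6/EI
  at 1: triangular load, peak 34: w₀L³/(45EI) = 755.6/EI
  at 2: triangular load, peak 34: 7w₀L³/(360EI) = 661.1/EI
  θ_10 = 1013/EI,  θ_20 = 844.7/EI
Flexibility coefficients: a unit moment at one end gives L/(3EI) there and L/(6EI) at the far end, so f₁₁ = f₂₂ = 3.333/EI and f₁₂ = f₂₁ = 1.667/EI.
Compatibility — zero rotation at each built-in end:
  3.333 M_1 + 1.667 M_2 = 1013
  1.667 M_1 + 3.333 M_2 = 844.7
Solving the pair gives M_1 = 236.1 kN·m and M_2 = 135.4 kN·m (hogging).

M_1 = 236.1 kN·m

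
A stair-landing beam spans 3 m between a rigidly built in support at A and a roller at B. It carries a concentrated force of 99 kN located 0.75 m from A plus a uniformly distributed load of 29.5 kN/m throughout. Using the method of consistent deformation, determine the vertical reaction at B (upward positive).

R_B = 41.7 kN

Choose R_B as the redundant. The primary structure is the cantilever fixed at A.
Deflection at B on the released cantilever, summing each load's contribution:
  point load 99 at a = 0.75: Pa²(3L − a)/(6EI) = 76.57/EI
  UDL 29.5: wL⁴/(8EI) = 298.7/EI
  δ_0 = 375.3/EI
Tip deflection under a unit load at B: L³/(3EI) = 9/EI.
The prop prevents deflection at B: R_B = δ_0/δ_{BB} = 375.3/9 = 41.7 kN.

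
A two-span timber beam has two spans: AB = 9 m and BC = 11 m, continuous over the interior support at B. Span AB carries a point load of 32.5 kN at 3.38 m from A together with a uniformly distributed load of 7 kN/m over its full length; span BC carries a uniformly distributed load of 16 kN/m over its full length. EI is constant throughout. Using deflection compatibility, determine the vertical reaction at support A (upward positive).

R_A = 31.1 kN

Take M_B as the redundant. Released structure: two simple spans AB and BC with a hinge at B.
Rotations at B on the released spans (each span's end-slope, ×1/EI):
  span AB: point load 32.5 at a = 3.38: Pab(L + a)/(6LEI) = 141.5/EI
  span AB: UDL 7: wL³/(24EI) = 212.6/EI
  span BC: UDL 16: wL³/(24EI) = 887.3/EI
  relative rotation θ_0 = (354.2 + 887.3)/EI = 1241/EI
A unit hogging moment at B produces rotation L₁/(3EI) + L₂/(3EI) = 6.667/EI.
Slope continuity at B: θ_0 = M_B·6.667/EI, so M_B = 1241/6.667 = 186.2 kN·m (hogging).
Span AB, ΣM about A with M_B applied at B: R_B^{AB}·9 = 393.4 + 186.2, so R_B^{AB} = 64.4 kN and R_A = 95.5 − 64.4 = 31.1 kN.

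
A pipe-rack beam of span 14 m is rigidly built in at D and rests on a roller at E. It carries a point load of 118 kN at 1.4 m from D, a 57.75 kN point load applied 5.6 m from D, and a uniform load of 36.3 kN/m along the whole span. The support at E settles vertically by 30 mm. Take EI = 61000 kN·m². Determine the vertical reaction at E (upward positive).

R_E = 202.3 kN

Remove the prop at E; the released (primary) structure is a cantilever built in at D.
Deflection at E on the released cantilever, summing each load's contribution:
  point load 118 at a = 1.4: Pa²(3L − a)/(6EI) = 1565/EI
  point load 57.75 at a = 5.6: Pa²(3L − a)/(6EI) = 10987/EI
  UDL 36.3: wL⁴/(8EI) = 174313/EI
  δ_0 = 186865/EI
Tip deflection under a unit load at E: L³/(3EI) = 914.7/EI.
With EI = 61000 kN·m²: δ_0 = 3.0634 m and δ_{EE} = 0.014995 m/kN.
Compatibility — the beam at E must follow the support down by 0.03 m: δ_0 − R_E·δ_{EE} = 0.03, so R_E = (3.0634 − 0.03)/0.014995 = 202.3 kN.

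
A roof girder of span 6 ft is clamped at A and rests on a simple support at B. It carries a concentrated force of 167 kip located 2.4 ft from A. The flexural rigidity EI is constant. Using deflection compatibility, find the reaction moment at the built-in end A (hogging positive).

Release the roller at B. Primary structure: cantilever fixed at A.
Downward deflection at the released point B due to the loads:
  point load 167 at a = 2.4: Pa²(3L − a)/(6EI) = 2501/EI
Flexibility coefficient — unit upward force at B: δ_{BB} = L³/(3EI) = 72/EI.
Compatibility at B: δ_0 − R_B·δ_{BB} = 0, so R_B = 2501/72 = 34.74 kip.
Moment equilibrium about A: M_A = Σ(load moments about A) − R_B·L = 400.8 − 34.74×6 = 192.4 kip·ft.

M_A = 192.4 kip·ft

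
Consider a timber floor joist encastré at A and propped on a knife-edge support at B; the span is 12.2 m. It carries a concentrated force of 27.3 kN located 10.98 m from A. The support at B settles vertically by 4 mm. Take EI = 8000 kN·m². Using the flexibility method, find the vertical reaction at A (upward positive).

Take the reaction at B as the redundant and release it; the primary structure is a cantilever fixed at A.
Deflection at B on the released cantilever, summing each load's contribution:
  point load 27.3 at a = 10.98: Pa²(3L − a)/(6EI) = 14054/EI
Tip deflection under a unit load at B: L³/(3EI) = 605.3/EI.
With EI = 8000 kN·m²: δ_0 = 1.7567 m and δ_{BB} = 0.07566 m/kN.
Compatibility — the beam at B must follow the support down by 0.004 m: δ_0 − R_B·δ_{BB} = 0.004, so R_B = (1.7567 − 0.004)/0.07566 = 23.17 kN.
Vertical equilibrium: R_A = ΣP − R_B = 27.3 − 23.17 = 4.134 kN.

R_A = 4.134 kN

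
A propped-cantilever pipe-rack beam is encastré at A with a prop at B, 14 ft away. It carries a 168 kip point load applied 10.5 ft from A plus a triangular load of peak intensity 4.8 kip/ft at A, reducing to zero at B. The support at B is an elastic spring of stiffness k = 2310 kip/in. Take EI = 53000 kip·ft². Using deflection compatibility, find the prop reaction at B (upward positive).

Release the roller at B. Primary structure: cantilever fixed at A.
Deflection at B on the released cantilever, summing each load's contribution:
  point load 168 at a = 10.5: Pa²(3L − a)/(6EI) = 97240/EI
  triangular load, peak 4.8 at the fixed end: w₀L⁴/(30EI) = 6147/EI
  δ_0 = 103387/EI
Flexibility coefficient — unit upward force at B: δ_{BB} = L³/(3EI) = 914.7/EI.
With EI = 53000 kip·ft²: δ_0 = 1.9507 ft and δ_{BB} = 0.017258 ft/kip.
Compatibility — the spring shortens by R_B/k under the reaction it provides: δ_0 − R_B·δ_{BB} = R_B/k. With 1/k = 1/(2310×12) ft/kip = 0.000036 ft/kip, R_B = δ_0 / (δ_{BB} + 1/k) = 1.9507 / (0.017258 + 0.000036) = 112.8 kip.

R_B = 112.8 kip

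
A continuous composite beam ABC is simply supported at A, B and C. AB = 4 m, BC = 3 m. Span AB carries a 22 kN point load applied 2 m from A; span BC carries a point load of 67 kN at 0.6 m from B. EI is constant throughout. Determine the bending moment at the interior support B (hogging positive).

M_B = 21.83 kN·m

Take M_B as the redundant. Released structure: two simple spans AB and BC with a hinge at B.
Discontinuity in slope at B on the released structure — sum the simple-span end rotations:
  span AB: point load 22 at a = 2: Pab(L + a)/(6LEI) = 22/EI
  span BC: point load 67 at a = 0.6: Pab(L + b)/(6LEI) = 28.94/EI
  relative rotation θ_0 = (22 + 28.94)/EI = 50.94/EI
A unit hogging moment at B produces rotation L₁/(3EI) + L₂/(3EI) = 2.333/EI.
Compatibility: M_B·(L₁+L₂)/(3EI) = θ_0, giving M_B = 21.83 kN·m (hogging).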